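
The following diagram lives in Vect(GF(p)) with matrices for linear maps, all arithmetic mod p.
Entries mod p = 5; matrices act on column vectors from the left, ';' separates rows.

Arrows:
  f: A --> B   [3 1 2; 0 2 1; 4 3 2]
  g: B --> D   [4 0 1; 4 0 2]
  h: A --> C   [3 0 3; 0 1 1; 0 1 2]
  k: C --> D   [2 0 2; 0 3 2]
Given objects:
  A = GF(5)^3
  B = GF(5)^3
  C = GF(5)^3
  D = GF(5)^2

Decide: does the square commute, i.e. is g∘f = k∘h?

Answer: COMMUTES

Trace:
Path 1 = f;g:
  e0=⟨1,0,0⟩ f-->⟨3,0,4⟩ g-->⟨1,0⟩
  e1=⟨0,1,0⟩ f-->⟨1,2,3⟩ g-->⟨2,0⟩
  e2=⟨0,0,1⟩ f-->⟨2,1,2⟩ g-->⟨0,2⟩
  result₁ = [1 2 0; 0 0 2]
Path 2 = h;k:
  e0=⟨1,0,0⟩ h-->⟨3,0,0⟩ k-->⟨1,0⟩
  e1=⟨0,1,0⟩ h-->⟨0,1,1⟩ k-->⟨2,0⟩
  e2=⟨0,0,1⟩ h-->⟨3,1,2⟩ k-->⟨0,2⟩
  result₂ = [1 2 0; 0 0 2]
Equal? equal; square commutes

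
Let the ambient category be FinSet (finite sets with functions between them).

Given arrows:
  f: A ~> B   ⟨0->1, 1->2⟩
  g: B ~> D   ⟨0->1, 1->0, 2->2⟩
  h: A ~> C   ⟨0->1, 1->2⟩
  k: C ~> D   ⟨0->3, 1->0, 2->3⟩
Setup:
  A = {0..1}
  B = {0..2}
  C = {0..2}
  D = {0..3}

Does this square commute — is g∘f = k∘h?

Along f;g (path 1):
  0 f~>1 g~>0
  1 f~>2 g~>2
  ⟦path⟧₁ = ⟨0->0, 1->2⟩
Along h;k (path 2):
  0 h~>1 k~>0
  1 h~>2 k~>3
  ⟦path⟧₂ = ⟨0->0, 1->3⟩
Equal? distinct morphisms ✗

Answer: DOES NOT COMMUTE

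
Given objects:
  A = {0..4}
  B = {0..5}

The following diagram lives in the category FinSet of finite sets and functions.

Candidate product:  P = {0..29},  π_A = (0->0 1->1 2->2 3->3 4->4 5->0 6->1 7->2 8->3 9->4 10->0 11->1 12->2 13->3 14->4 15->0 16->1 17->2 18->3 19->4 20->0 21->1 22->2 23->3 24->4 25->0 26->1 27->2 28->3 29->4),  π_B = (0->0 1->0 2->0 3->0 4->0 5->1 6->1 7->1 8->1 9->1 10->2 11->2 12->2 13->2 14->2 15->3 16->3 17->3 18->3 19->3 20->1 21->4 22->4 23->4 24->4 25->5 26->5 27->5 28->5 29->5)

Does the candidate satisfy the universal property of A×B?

Answer: NOT A VALID PRODUCT — duplicate pair at indices 5,20

Work:
|A|·|B| = 5·6 = 30;  |P| = 30
Check the pairing map k ↦ (π_A(k), π_B(k)):
  0 -> (0,0)
  1 -> (1,0)
  2 -> (2,0)
  3 -> (3,0)
  4 -> (4,0)
  5 -> (0,1)
  6 -> (1,1)
  7 -> (2,1)
  8 -> (3,1)
  9 -> (4,1)
  10 -> (0,2)
  11 -> (1,2)
  12 -> (2,2)
  13 -> (3,2)
  14 -> (4,2)
  15 -> (0,3)
  16 -> (1,3)
  17 -> (2,3)
  18 -> (3,3)
  19 -> (4,3)
  20 -> (0,1)  ✗ repeats pair of k=5
  21 -> (1,4)
  22 -> (2,4)
  23 -> (3,4)
  24 -> (4,4)
  25 -> (0,5)
  26 -> (1,5)
  27 -> (2,5)
  28 -> (3,5)
  29 -> (4,5)
distinct pairs in image: 29 / 30 needed
  → (0,1) hit at k=5 and k=20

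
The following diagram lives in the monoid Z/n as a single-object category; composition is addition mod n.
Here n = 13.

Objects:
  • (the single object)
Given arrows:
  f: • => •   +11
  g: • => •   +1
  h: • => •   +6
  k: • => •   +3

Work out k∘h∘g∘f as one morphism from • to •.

Answer: +8

Derivation:
  0 +11≡11 +1≡12 +6≡5 +3≡8  (mod 13)
composite: +8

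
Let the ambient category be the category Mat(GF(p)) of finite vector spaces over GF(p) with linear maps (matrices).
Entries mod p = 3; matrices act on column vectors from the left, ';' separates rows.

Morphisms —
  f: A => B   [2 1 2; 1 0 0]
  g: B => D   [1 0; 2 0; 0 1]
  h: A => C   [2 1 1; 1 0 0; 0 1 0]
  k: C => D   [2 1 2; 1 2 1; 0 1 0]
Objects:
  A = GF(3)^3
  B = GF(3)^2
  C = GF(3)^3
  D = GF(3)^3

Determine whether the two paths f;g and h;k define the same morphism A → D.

Answer: COMMUTES

Derivation:
1) trace f;g:
  e0=⟨1,0,0⟩ f=>⟨2,1⟩ g=>⟨2,1,1⟩
  e1=⟨0,1,0⟩ f=>⟨1,0⟩ g=>⟨1,2,0⟩
  e2=⟨0,0,1⟩ f=>⟨2,0⟩ g=>⟨2,1,0⟩
  result₁ = [2 1 2; 1 2 1; 1 0 0]
2) trace h;k:
  e0=⟨1,0,0⟩ h=>⟨2,1,0⟩ k=>⟨2,1,1⟩
  e1=⟨0,1,0⟩ h=>⟨1,0,1⟩ k=>⟨1,2,0⟩
  e2=⟨0,0,1⟩ h=>⟨1,0,0⟩ k=>⟨2,1,0⟩
  result₂ = [2 1 2; 1 2 1; 1 0 0]
Equal? YES — commutes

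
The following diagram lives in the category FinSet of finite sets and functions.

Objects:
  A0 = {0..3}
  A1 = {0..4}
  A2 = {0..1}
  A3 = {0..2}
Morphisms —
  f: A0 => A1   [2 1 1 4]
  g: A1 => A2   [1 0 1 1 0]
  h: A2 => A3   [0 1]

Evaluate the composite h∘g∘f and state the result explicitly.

  0 f=>2 g=>1 h=>1
  1 f=>1 g=>0 h=>0
  2 f=>1 g=>0 h=>0
  3 f=>4 g=>0 h=>0
⟦path⟧: [1 0 0 0]

Answer: [1 0 0 0]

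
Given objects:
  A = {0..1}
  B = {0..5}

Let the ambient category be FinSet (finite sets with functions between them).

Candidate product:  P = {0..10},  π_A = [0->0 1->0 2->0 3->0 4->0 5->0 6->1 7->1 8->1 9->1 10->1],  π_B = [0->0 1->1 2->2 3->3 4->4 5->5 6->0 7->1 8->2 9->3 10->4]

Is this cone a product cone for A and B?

|A|·|B| = 2·6 = 12;  |P| = 11
  → cardinalities differ; no bijection possible.

Answer: NOT A VALID PRODUCT — |P|=11 ≠ |A|·|B|=12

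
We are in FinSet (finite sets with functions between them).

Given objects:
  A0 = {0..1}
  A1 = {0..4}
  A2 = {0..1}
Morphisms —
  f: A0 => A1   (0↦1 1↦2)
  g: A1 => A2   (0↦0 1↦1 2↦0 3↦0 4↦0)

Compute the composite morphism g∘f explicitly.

  0 f=>1 g=>1
  1 f=>2 g=>0
result: (0↦1 1↦0)

Answer: (0↦1 1↦0)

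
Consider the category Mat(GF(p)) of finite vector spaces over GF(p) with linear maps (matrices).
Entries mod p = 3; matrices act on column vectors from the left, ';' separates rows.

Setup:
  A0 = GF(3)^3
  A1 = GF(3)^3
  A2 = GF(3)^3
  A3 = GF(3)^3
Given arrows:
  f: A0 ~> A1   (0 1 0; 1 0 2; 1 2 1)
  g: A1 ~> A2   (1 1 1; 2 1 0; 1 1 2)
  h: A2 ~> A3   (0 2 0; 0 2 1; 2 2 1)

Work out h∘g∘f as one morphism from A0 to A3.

Answer: (2 1 1; 2 0 2; 0 0 2)

Trace:
  e0=[1,0,0] f~>[0,1,1] g~>[2,1,0] h~>[2,2,0]
  e1=[0,1,0] f~>[1,0,2] g~>[0,2,2] h~>[1,0,0]
  e2=[0,0,1] f~>[0,2,1] g~>[0,2,1] h~>[1,2,2]
result: (2 1 1; 2 0 2; 0 0 2)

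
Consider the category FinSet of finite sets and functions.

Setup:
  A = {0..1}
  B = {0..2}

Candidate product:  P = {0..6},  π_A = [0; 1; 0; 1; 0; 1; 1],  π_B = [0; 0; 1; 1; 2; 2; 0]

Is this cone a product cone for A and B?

Answer: NOT A VALID PRODUCT — |P|=7 ≠ |A|·|B|=6

Work:
|A|·|B| = 2·3 = 6;  |P| = 7
  → cardinalities differ; no bijection possible.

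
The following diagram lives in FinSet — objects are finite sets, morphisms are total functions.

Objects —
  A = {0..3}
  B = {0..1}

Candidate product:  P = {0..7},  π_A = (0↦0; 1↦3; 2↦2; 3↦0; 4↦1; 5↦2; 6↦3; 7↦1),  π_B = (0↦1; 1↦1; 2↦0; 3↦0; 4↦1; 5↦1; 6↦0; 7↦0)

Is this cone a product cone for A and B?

|A|·|B| = 4·2 = 8;  |P| = 8
Check the pairing map k ↦ (π_A(k), π_B(k)):
  0 ↦ (0,1)
  1 ↦ (3,1)
  2 ↦ (2,0)
  3 ↦ (0,0)
  4 ↦ (1,1)
  5 ↦ (2,1)
  6 ↦ (3,0)
  7 ↦ (1,0)
distinct pairs in image: 8 / 8 needed
  → bijection onto A×B; projections well-typed.

Answer: VALID PRODUCT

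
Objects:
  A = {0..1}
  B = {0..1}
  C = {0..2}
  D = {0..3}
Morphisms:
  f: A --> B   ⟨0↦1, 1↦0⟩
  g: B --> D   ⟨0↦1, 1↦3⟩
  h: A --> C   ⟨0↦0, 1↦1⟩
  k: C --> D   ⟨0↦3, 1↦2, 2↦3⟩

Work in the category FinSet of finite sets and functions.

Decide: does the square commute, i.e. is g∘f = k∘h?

Answer: DOES NOT COMMUTE

Trace:
Path 1 = f;g:
  0 f-->1 g-->3
  1 f-->0 g-->1
  result₁ = ⟨0↦3, 1↦1⟩
Path 2 = h;k:
  0 h-->0 k-->3
  1 h-->1 k-->2
  result₂ = ⟨0↦3, 1↦2⟩
Equal? NO — does not commute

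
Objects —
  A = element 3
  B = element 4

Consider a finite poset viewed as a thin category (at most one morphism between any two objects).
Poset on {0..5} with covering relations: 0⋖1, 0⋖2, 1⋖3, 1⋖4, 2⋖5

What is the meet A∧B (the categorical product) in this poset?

Common predecessors of 3,4: {0,1}
  0 ⊑ 1
  1 ⊑ 1
glb = 1

Answer: A∧B = 1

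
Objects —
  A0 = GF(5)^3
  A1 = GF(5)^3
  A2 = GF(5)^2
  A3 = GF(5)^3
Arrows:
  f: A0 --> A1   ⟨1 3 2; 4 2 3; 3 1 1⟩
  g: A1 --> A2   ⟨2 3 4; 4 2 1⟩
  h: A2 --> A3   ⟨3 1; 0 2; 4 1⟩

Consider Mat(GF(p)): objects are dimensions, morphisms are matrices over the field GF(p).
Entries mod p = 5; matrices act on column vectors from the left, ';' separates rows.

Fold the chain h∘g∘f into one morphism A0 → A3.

Answer: ⟨3 0 1; 0 4 0; 4 1 3⟩

Derivation:
  e0=(1,0,0) f-->(1,4,3) g-->(1,0) h-->(3,0,4)
  e1=(0,1,0) f-->(3,2,1) g-->(1,2) h-->(0,4,1)
  e2=(0,0,1) f-->(2,3,1) g-->(2,0) h-->(1,0,3)
composite: ⟨3 0 1; 0 4 0; 4 1 3⟩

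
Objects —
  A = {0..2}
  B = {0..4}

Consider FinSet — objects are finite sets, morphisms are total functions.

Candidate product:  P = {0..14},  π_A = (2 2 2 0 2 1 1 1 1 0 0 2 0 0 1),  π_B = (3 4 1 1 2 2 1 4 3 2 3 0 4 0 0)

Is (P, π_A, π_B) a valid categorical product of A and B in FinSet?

|A|·|B| = 3·5 = 15;  |P| = 15
Check the pairing map k ↦ (π_A(k), π_B(k)):
  0 -> (2,3)
  1 -> (2,4)
  2 -> (2,1)
  3 -> (0,1)
  4 -> (2,2)
  5 -> (1,2)
  6 -> (1,1)
  7 -> (1,4)
  8 -> (1,3)
  9 -> (0,2)
  10 -> (0,3)
  11 -> (2,0)
  12 -> (0,4)
  13 -> (0,0)
  14 -> (1,0)
distinct pairs in image: 15 / 15 needed
  → bijection onto A×B; projections well-typed.

Answer: VALID PRODUCT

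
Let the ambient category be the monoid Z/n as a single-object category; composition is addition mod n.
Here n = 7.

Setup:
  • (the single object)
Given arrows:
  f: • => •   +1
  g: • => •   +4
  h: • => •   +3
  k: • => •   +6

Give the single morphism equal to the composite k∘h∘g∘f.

Answer: +0

Trace:
  0 +1≡1 +4≡5 +3≡1 +6≡0  (mod 7)
composite: +0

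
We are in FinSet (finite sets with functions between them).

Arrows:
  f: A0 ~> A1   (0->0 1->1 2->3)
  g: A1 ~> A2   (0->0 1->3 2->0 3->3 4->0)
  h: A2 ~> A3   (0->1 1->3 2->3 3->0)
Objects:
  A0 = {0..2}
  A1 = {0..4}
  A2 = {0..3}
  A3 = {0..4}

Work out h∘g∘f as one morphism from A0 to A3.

  0 f~>0 g~>0 h~>1
  1 f~>1 g~>3 h~>0
  2 f~>3 g~>3 h~>0
result: (0->1 1->0 2->0)

Answer: (0->1 1->0 2->0)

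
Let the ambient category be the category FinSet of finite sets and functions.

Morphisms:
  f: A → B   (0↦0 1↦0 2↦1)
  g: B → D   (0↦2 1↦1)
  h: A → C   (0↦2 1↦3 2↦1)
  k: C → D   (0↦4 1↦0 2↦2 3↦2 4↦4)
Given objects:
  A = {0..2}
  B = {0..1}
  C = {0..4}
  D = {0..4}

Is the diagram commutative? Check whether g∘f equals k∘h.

Along f;g (path 1):
  0 f→0 g→2
  1 f→0 g→2
  2 f→1 g→1
  composite₁ = (0↦2 1↦2 2↦1)
Along h;k (path 2):
  0 h→2 k→2
  1 h→3 k→2
  2 h→1 k→0
  composite₂ = (0↦2 1↦2 2↦0)
Equal? distinct morphisms ✗

Answer: DOES NOT COMMUTE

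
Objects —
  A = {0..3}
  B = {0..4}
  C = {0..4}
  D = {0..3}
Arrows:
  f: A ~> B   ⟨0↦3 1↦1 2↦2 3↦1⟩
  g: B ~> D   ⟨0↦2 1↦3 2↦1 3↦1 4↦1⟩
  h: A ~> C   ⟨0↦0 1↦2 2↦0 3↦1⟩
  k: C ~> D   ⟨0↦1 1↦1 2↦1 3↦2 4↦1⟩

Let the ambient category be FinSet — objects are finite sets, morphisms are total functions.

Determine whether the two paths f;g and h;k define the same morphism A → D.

Answer: DOES NOT COMMUTE

Derivation:
Path 1 = f;g:
  0 f~>3 g~>1
  1 f~>1 g~>3
  2 f~>2 g~>1
  3 f~>1 g~>3
  result₁ = ⟨0↦1 1↦3 2↦1 3↦3⟩
Path 2 = h;k:
  0 h~>0 k~>1
  1 h~>2 k~>1
  2 h~>0 k~>1
  3 h~>1 k~>1
  result₂ = ⟨0↦1 1↦1 2↦1 3↦1⟩
Equal? NO — does not commute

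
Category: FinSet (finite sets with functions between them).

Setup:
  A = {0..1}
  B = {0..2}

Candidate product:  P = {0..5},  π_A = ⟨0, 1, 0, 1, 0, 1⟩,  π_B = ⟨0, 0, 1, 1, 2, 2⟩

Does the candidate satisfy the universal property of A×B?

Answer: VALID PRODUCT

Derivation:
|A|·|B| = 2·3 = 6;  |P| = 6
Check the pairing map k ↦ (π_A(k), π_B(k)):
  0 -> (0,0)
  1 -> (1,0)
  2 -> (0,1)
  3 -> (1,1)
  4 -> (0,2)
  5 -> (1,2)
distinct pairs in image: 6 / 6 needed
  → bijection onto A×B; projections well-typed.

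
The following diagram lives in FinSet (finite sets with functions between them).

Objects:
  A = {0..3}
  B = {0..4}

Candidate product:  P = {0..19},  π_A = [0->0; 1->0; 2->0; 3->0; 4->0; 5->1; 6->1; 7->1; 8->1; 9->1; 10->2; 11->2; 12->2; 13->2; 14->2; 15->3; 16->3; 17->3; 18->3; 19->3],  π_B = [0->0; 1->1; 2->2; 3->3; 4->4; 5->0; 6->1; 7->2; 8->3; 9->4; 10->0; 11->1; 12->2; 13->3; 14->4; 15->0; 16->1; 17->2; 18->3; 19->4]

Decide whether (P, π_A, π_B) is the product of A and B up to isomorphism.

|A|·|B| = 4·5 = 20;  |P| = 20
Check the pairing map k ↦ (π_A(k), π_B(k)):
  0 -> (0,0)
  1 -> (0,1)
  2 -> (0,2)
  3 -> (0,3)
  4 -> (0,4)
  5 -> (1,0)
  6 -> (1,1)
  7 -> (1,2)
  8 -> (1,3)
  9 -> (1,4)
  10 -> (2,0)
  11 -> (2,1)
  12 -> (2,2)
  13 -> (2,3)
  14 -> (2,4)
  15 -> (3,0)
  16 -> (3,1)
  17 -> (3,2)
  18 -> (3,3)
  19 -> (3,4)
distinct pairs in image: 20 / 20 needed
  → bijection onto A×B; projections well-typed.

Answer: VALID PRODUCT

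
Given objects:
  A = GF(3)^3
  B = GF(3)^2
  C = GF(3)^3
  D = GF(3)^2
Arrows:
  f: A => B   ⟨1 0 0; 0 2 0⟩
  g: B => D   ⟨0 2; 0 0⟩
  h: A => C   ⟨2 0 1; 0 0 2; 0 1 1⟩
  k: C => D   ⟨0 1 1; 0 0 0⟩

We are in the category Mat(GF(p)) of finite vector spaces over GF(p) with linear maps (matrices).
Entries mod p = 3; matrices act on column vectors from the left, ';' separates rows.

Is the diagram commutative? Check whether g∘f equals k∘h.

1) trace f;g:
  e0=⟨1,0,0⟩ f=>⟨1,0⟩ g=>⟨0,0⟩
  e1=⟨0,1,0⟩ f=>⟨0,2⟩ g=>⟨1,0⟩
  e2=⟨0,0,1⟩ f=>⟨0,0⟩ g=>⟨0,0⟩
  composite₁ = ⟨0 1 0; 0 0 0⟩
2) trace h;k:
  e0=⟨1,0,0⟩ h=>⟨2,0,0⟩ k=>⟨0,0⟩
  e1=⟨0,1,0⟩ h=>⟨0,0,1⟩ k=>⟨1,0⟩
  e2=⟨0,0,1⟩ h=>⟨1,2,1⟩ k=>⟨0,0⟩
  composite₂ = ⟨0 1 0; 0 0 0⟩
Equal? equal; square commutes

Answer: COMMUTES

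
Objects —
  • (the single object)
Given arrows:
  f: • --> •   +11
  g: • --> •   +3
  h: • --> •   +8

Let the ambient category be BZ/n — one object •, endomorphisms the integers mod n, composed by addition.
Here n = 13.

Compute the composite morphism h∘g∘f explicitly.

  0 +11≡11 +3≡1 +8≡9  (mod 13)
composite: +9

Answer: +9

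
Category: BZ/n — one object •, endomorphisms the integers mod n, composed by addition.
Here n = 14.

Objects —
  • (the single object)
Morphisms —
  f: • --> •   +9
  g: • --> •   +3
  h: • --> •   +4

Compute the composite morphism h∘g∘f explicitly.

  0 +9≡9 +3≡12 +4≡2  (mod 14)
composite: +2

Answer: +2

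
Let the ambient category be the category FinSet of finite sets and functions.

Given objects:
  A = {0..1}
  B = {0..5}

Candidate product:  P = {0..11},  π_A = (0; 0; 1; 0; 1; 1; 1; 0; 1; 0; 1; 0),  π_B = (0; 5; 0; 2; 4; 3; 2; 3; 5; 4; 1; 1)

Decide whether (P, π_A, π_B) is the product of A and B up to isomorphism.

|A|·|B| = 2·6 = 12;  |P| = 12
Check the pairing map k ↦ (π_A(k), π_B(k)):
  0 ↦ (0,0)
  1 ↦ (0,5)
  2 ↦ (1,0)
  3 ↦ (0,2)
  4 ↦ (1,4)
  5 ↦ (1,3)
  6 ↦ (1,2)
  7 ↦ (0,3)
  8 ↦ (1,5)
  9 ↦ (0,4)
  10 ↦ (1,1)
  11 ↦ (0,1)
distinct pairs in image: 12 / 12 needed
  → bijection onto A×B; projections well-typed.

Answer: VALID PRODUCT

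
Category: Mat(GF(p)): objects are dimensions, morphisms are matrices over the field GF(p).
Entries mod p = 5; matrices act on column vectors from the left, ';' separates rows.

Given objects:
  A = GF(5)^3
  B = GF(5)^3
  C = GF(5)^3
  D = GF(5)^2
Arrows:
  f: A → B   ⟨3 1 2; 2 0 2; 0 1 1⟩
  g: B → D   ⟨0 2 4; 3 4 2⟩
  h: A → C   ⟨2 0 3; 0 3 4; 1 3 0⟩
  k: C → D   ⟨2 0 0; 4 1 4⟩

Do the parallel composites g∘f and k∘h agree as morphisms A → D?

1) trace f;g:
  e0=⟨1,0,0⟩ f→⟨3,2,0⟩ g→⟨4,2⟩
  e1=⟨0,1,0⟩ f→⟨1,0,1⟩ g→⟨4,0⟩
  e2=⟨0,0,1⟩ f→⟨2,2,1⟩ g→⟨3,1⟩
  result₁ = ⟨4 4 3; 2 0 1⟩
2) trace h;k:
  e0=⟨1,0,0⟩ h→⟨2,0,1⟩ k→⟨4,2⟩
  e1=⟨0,1,0⟩ h→⟨0,3,3⟩ k→⟨0,0⟩
  e2=⟨0,0,1⟩ h→⟨3,4,0⟩ k→⟨1,1⟩
  result₂ = ⟨4 0 1; 2 0 1⟩
Equal? NO — does not commute

Answer: DOES NOT COMMUTE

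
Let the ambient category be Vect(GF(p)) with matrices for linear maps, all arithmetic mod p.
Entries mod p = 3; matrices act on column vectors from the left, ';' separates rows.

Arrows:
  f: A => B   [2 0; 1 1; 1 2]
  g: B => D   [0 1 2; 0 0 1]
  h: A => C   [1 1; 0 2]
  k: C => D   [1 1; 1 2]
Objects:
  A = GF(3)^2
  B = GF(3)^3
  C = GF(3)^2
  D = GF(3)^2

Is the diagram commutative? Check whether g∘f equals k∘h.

Path 1 = f;g:
  e0=(1,0) f=>(2,1,1) g=>(0,1)
  e1=(0,1) f=>(0,1,2) g=>(2,2)
  composite₁ = [0 2; 1 2]
Path 2 = h;k:
  e0=(1,0) h=>(1,0) k=>(1,1)
  e1=(0,1) h=>(1,2) k=>(0,2)
  composite₂ = [1 0; 1 2]
Equal? differ; not commutative

Answer: DOES NOT COMMUTE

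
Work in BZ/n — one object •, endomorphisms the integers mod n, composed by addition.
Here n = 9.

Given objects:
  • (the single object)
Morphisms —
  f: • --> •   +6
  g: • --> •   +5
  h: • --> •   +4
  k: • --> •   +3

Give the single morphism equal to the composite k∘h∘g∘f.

Answer: +0

Work:
  0 +6≡6 +5≡2 +4≡6 +3≡0  (mod 9)
composite: +0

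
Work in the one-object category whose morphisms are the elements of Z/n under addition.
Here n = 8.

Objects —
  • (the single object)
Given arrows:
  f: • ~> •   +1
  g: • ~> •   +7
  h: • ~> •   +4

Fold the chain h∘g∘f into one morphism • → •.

Answer: +4

Trace:
  0 +1≡1 +7≡0 +4≡4  (mod 8)
composite: +4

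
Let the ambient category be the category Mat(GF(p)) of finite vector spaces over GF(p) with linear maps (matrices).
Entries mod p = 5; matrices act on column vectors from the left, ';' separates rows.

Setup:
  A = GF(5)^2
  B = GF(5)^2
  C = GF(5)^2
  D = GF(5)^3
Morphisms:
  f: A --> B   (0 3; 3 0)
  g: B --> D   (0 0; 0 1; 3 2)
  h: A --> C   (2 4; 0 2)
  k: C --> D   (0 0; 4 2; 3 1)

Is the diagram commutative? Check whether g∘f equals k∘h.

Path 1 = f;g:
  e0=(1,0) f-->(0,3) g-->(0,3,1)
  e1=(0,1) f-->(3,0) g-->(0,0,4)
  ⟦path⟧₁ = (0 0; 3 0; 1 4)
Path 2 = h;k:
  e0=(1,0) h-->(2,0) k-->(0,3,1)
  e1=(0,1) h-->(4,2) k-->(0,0,4)
  ⟦path⟧₂ = (0 0; 3 0; 1 4)
Equal? same morphism ✓

Answer: COMMUTES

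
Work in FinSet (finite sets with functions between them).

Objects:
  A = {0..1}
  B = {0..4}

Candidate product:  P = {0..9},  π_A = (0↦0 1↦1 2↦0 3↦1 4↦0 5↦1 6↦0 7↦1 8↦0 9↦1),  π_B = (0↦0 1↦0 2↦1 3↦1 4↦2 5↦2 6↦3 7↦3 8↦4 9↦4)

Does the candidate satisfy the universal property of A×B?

Answer: VALID PRODUCT

Trace:
|A|·|B| = 2·5 = 10;  |P| = 10
Check the pairing map k ↦ (π_A(k), π_B(k)):
  0 ↦ (0,0)
  1 ↦ (1,0)
  2 ↦ (0,1)
  3 ↦ (1,1)
  4 ↦ (0,2)
  5 ↦ (1,2)
  6 ↦ (0,3)
  7 ↦ (1,3)
  8 ↦ (0,4)
  9 ↦ (1,4)
distinct pairs in image: 10 / 10 needed
  → bijection onto A×B; projections well-typed.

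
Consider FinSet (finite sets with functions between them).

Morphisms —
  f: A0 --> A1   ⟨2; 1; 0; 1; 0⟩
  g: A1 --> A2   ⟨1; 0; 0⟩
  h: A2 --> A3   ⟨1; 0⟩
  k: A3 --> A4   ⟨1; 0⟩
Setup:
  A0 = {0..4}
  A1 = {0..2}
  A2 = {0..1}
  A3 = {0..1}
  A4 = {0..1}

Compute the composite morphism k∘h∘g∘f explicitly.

Answer: ⟨0; 0; 1; 0; 1⟩

Trace:
  0 f-->2 g-->0 h-->1 k-->0
  1 f-->1 g-->0 h-->1 k-->0
  2 f-->0 g-->1 h-->0 k-->1
  3 f-->1 g-->0 h-->1 k-->0
  4 f-->0 g-->1 h-->0 k-->1
result: ⟨0; 0; 1; 0; 1⟩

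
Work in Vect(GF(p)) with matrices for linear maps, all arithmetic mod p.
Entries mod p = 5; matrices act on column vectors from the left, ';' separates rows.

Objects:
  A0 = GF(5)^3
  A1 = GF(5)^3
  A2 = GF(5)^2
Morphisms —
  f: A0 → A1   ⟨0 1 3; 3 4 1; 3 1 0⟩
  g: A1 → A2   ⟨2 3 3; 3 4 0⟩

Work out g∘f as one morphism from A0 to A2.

  e0=⟨1,0,0⟩ f→⟨0,3,3⟩ g→⟨3,2⟩
  e1=⟨0,1,0⟩ f→⟨1,4,1⟩ g→⟨2,4⟩
  e2=⟨0,0,1⟩ f→⟨3,1,0⟩ g→⟨4,3⟩
composite: ⟨3 2 4; 2 4 3⟩

Answer: ⟨3 2 4; 2 4 3⟩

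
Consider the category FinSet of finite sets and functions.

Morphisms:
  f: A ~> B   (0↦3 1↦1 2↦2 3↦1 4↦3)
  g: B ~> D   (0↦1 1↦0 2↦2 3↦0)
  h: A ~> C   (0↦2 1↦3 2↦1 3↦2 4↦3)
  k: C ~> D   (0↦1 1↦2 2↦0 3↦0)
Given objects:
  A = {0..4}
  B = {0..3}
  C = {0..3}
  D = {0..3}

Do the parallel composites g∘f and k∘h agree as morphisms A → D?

Answer: COMMUTES

Work:
Path 1 = f;g:
  0 f~>3 g~>0
  1 f~>1 g~>0
  2 f~>2 g~>2
  3 f~>1 g~>0
  4 f~>3 g~>0
  result₁ = (0↦0 1↦0 2↦2 3↦0 4↦0)
Path 2 = h;k:
  0 h~>2 k~>0
  1 h~>3 k~>0
  2 h~>1 k~>2
  3 h~>2 k~>0
  4 h~>3 k~>0
  result₂ = (0↦0 1↦0 2↦2 3↦0 4↦0)
Equal? equal; square commutes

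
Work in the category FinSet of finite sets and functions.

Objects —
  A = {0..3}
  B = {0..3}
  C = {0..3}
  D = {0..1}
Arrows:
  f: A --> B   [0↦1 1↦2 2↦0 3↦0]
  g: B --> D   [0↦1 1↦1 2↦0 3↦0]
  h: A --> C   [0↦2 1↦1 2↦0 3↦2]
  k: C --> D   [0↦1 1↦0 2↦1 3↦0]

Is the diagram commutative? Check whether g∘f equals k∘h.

1) trace f;g:
  0 f-->1 g-->1
  1 f-->2 g-->0
  2 f-->0 g-->1
  3 f-->0 g-->1
  result₁ = [0↦1 1↦0 2↦1 3↦1]
2) trace h;k:
  0 h-->2 k-->1
  1 h-->1 k-->0
  2 h-->0 k-->1
  3 h-->2 k-->1
  result₂ = [0↦1 1↦0 2↦1 3↦1]
Equal? YES — commutes

Answer: COMMUTES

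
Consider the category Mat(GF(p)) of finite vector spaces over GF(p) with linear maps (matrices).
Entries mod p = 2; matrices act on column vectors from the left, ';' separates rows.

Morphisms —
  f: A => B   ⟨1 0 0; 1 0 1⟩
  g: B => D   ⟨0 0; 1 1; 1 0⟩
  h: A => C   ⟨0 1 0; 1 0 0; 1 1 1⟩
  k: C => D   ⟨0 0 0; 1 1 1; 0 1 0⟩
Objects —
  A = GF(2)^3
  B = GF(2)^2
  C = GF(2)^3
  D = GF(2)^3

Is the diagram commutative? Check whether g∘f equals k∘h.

Answer: COMMUTES

Derivation:
1) trace f;g:
  e0=⟨1,0,0⟩ f=>⟨1,1⟩ g=>⟨0,0,1⟩
  e1=⟨0,1,0⟩ f=>⟨0,0⟩ g=>⟨0,0,0⟩
  e2=⟨0,0,1⟩ f=>⟨0,1⟩ g=>⟨0,1,0⟩
  ⟦path⟧₁ = ⟨0 0 0; 0 0 1; 1 0 0⟩
2) trace h;k:
  e0=⟨1,0,0⟩ h=>⟨0,1,1⟩ k=>⟨0,0,1⟩
  e1=⟨0,1,0⟩ h=>⟨1,0,1⟩ k=>⟨0,0,0⟩
  e2=⟨0,0,1⟩ h=>⟨0,0,1⟩ k=>⟨0,1,0⟩
  ⟦path⟧₂ = ⟨0 0 0; 0 0 1; 1 0 0⟩
Equal? same morphism ✓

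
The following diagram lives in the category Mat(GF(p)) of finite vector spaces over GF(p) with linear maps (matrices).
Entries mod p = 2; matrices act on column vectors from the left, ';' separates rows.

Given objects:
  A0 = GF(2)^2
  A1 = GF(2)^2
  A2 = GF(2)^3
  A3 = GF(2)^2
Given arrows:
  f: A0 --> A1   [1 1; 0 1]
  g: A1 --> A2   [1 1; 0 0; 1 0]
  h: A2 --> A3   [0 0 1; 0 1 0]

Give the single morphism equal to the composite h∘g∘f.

  e0=⟨1,0⟩ f-->⟨1,0⟩ g-->⟨1,0,1⟩ h-->⟨1,0⟩
  e1=⟨0,1⟩ f-->⟨1,1⟩ g-->⟨0,0,1⟩ h-->⟨1,0⟩
result: [1 1; 0 0]

Answer: [1 1; 0 0]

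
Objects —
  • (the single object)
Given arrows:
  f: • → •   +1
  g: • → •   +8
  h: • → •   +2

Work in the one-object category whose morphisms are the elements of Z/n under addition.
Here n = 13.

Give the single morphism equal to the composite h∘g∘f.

Answer: +11

Derivation:
  0 +1≡1 +8≡9 +2≡11  (mod 13)
⟦path⟧: +11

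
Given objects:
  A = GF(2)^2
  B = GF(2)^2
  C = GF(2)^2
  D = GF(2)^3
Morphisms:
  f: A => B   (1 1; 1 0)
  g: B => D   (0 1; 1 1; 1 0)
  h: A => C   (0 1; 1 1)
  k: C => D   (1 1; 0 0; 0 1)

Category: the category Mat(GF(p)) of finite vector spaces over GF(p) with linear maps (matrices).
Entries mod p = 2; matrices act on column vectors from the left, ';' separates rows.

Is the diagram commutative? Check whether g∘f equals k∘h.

Answer: DOES NOT COMMUTE

Trace:
Path 1 = f;g:
  e0=(1,0) f=>(1,1) g=>(1,0,1)
  e1=(0,1) f=>(1,0) g=>(0,1,1)
  ⟦path⟧₁ = (1 0; 0 1; 1 1)
Path 2 = h;k:
  e0=(1,0) h=>(0,1) k=>(1,0,1)
  e1=(0,1) h=>(1,1) k=>(0,0,1)
  ⟦path⟧₂ = (1 0; 0 0; 1 1)
Equal? NO — does not commute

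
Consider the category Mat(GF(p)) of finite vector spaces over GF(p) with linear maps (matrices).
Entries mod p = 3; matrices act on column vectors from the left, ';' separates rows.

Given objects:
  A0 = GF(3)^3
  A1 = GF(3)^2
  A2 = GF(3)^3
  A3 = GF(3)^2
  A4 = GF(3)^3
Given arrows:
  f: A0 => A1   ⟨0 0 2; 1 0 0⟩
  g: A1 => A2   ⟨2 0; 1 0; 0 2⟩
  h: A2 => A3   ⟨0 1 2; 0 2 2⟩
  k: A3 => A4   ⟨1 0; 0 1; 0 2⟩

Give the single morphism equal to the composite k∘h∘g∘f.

Answer: ⟨1 0 2; 1 0 1; 2 0 2⟩

Work:
  e0=⟨1,0,0⟩ f=>⟨0,1⟩ g=>⟨0,0,2⟩ h=>⟨1,1⟩ k=>⟨1,1,2⟩
  e1=⟨0,1,0⟩ f=>⟨0,0⟩ g=>⟨0,0,0⟩ h=>⟨0,0⟩ k=>⟨0,0,0⟩
  e2=⟨0,0,1⟩ f=>⟨2,0⟩ g=>⟨1,2,0⟩ h=>⟨2,1⟩ k=>⟨2,1,2⟩
result: ⟨1 0 2; 1 0 1; 2 0 2⟩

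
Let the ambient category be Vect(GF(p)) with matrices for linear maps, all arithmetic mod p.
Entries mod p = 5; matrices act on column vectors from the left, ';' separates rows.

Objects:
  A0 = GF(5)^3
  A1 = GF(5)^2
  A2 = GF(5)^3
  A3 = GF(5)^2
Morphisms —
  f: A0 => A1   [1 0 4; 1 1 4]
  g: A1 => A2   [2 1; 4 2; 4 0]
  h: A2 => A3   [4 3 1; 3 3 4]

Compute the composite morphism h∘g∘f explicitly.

Answer: [4 0 1; 3 4 2]

Work:
  e0=(1,0,0) f=>(1,1) g=>(3,1,4) h=>(4,3)
  e1=(0,1,0) f=>(0,1) g=>(1,2,0) h=>(0,4)
  e2=(0,0,1) f=>(4,4) g=>(2,4,1) h=>(1,2)
result: [4 0 1; 3 4 2]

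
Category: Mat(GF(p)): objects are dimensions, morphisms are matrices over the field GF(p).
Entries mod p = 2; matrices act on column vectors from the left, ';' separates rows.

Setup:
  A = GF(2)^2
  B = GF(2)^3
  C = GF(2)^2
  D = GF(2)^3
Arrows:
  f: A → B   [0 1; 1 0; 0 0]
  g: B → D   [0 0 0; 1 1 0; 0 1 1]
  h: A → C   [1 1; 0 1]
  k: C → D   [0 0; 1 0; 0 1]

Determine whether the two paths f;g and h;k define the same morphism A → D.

Answer: DOES NOT COMMUTE

Derivation:
Along f;g (path 1):
  e0=[1,0] f→[0,1,0] g→[0,1,1]
  e1=[0,1] f→[1,0,0] g→[0,1,0]
  result₁ = [0 0; 1 1; 1 0]
Along h;k (path 2):
  e0=[1,0] h→[1,0] k→[0,1,0]
  e1=[0,1] h→[1,1] k→[0,1,1]
  result₂ = [0 0; 1 1; 0 1]
Equal? differ; not commutative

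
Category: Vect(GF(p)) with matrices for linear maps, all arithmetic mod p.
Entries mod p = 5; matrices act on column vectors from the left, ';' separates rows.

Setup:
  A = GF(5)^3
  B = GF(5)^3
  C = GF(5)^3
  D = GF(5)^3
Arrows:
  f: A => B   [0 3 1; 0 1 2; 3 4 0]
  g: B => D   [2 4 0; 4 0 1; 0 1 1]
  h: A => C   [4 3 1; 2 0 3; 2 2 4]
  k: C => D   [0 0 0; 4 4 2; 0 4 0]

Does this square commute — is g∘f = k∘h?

Answer: COMMUTES

Trace:
Path 1 = f;g:
  e0=(1,0,0) f=>(0,0,3) g=>(0,3,3)
  e1=(0,1,0) f=>(3,1,4) g=>(0,1,0)
  e2=(0,0,1) f=>(1,2,0) g=>(0,4,2)
  ⟦path⟧₁ = [0 0 0; 3 1 4; 3 0 2]
Path 2 = h;k:
  e0=(1,0,0) h=>(4,2,2) k=>(0,3,3)
  e1=(0,1,0) h=>(3,0,2) k=>(0,1,0)
  e2=(0,0,1) h=>(1,3,4) k=>(0,4,2)
  ⟦path⟧₂ = [0 0 0; 3 1 4; 3 0 2]
Equal? equal; square commutes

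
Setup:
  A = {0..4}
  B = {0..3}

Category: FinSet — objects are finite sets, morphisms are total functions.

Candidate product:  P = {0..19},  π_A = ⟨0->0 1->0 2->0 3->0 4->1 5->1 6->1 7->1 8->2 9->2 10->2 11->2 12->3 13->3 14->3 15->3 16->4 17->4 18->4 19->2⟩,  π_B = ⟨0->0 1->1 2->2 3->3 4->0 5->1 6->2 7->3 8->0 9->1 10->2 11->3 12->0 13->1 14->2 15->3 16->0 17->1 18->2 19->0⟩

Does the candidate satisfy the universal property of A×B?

|A|·|B| = 5·4 = 20;  |P| = 20
Check the pairing map k ↦ (π_A(k), π_B(k)):
  0 -> (0,0)
  1 -> (0,1)
  2 -> (0,2)
  3 -> (0,3)
  4 -> (1,0)
  5 -> (1,1)
  6 -> (1,2)
  7 -> (1,3)
  8 -> (2,0)
  9 -> (2,1)
  10 -> (2,2)
  11 -> (2,3)
  12 -> (3,0)
  13 -> (3,1)
  14 -> (3,2)
  15 -> (3,3)
  16 -> (4,0)
  17 -> (4,1)
  18 -> (4,2)
  19 -> (2,0)  ✗ repeats pair of k=8
distinct pairs in image: 19 / 20 needed
  → (2,0) hit at k=8 and k=19

Answer: NOT A VALID PRODUCT — duplicate pair at indices 8,19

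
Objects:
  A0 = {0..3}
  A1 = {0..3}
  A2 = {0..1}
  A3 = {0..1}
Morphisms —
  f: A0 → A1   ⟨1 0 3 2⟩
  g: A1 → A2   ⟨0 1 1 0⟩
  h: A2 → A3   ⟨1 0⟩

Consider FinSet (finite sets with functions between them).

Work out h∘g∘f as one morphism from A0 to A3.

  0 f→1 g→1 h→0
  1 f→0 g→0 h→1
  2 f→3 g→0 h→1
  3 f→2 g→1 h→0
result: ⟨0 1 1 0⟩

Answer: ⟨0 1 1 0⟩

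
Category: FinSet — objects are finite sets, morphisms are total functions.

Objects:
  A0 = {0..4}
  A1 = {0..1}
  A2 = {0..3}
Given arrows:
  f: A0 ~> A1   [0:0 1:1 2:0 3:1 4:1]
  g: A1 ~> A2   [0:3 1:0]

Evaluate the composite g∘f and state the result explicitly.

Answer: [0:3 1:0 2:3 3:0 4:0]

Derivation:
  0 f~>0 g~>3
  1 f~>1 g~>0
  2 f~>0 g~>3
  3 f~>1 g~>0
  4 f~>1 g~>0
composite: [0:3 1:0 2:3 3:0 4:0]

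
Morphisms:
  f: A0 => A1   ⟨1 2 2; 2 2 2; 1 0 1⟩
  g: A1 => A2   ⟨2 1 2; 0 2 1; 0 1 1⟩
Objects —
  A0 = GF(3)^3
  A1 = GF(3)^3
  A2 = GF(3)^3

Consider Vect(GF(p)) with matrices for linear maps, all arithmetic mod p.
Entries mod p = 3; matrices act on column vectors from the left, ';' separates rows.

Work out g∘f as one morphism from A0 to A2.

  e0=[1,0,0] f=>[1,2,1] g=>[0,2,0]
  e1=[0,1,0] f=>[2,2,0] g=>[0,1,2]
  e2=[0,0,1] f=>[2,2,1] g=>[2,2,0]
⟦path⟧: ⟨0 0 2; 2 1 2; 0 2 0⟩

Answer: ⟨0 0 2; 2 1 2; 0 2 0⟩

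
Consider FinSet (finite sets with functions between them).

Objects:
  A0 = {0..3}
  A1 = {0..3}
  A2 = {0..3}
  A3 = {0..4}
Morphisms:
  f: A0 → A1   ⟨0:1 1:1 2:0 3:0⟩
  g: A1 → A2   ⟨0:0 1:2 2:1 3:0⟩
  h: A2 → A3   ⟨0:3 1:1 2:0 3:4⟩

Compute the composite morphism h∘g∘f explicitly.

Answer: ⟨0:0 1:0 2:3 3:3⟩

Derivation:
  0 f→1 g→2 h→0
  1 f→1 g→2 h→0
  2 f→0 g→0 h→3
  3 f→0 g→0 h→3
⟦path⟧: ⟨0:0 1:0 2:3 3:3⟩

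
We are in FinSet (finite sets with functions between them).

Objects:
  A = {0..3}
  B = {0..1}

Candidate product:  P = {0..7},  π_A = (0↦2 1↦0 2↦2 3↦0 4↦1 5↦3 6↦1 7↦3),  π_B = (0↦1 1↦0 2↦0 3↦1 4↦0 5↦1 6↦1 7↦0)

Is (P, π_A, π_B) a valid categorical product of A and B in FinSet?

Answer: VALID PRODUCT

Trace:
|A|·|B| = 4·2 = 8;  |P| = 8
Check the pairing map k ↦ (π_A(k), π_B(k)):
  0 ↦ (2,1)
  1 ↦ (0,0)
  2 ↦ (2,0)
  3 ↦ (0,1)
  4 ↦ (1,0)
  5 ↦ (3,1)
  6 ↦ (1,1)
  7 ↦ (3,0)
distinct pairs in image: 8 / 8 needed
  → bijection onto A×B; projections well-typed.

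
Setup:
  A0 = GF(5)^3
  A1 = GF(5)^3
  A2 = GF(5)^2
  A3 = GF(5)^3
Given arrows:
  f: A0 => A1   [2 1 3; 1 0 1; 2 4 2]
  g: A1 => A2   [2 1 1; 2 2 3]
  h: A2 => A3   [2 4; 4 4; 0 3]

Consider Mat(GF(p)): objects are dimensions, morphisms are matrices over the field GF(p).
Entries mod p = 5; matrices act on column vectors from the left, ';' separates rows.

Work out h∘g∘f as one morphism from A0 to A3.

Answer: [2 3 4; 1 0 2; 1 2 2]

Work:
  e0=⟨1,0,0⟩ f=>⟨2,1,2⟩ g=>⟨2,2⟩ h=>⟨2,1,1⟩
  e1=⟨0,1,0⟩ f=>⟨1,0,4⟩ g=>⟨1,4⟩ h=>⟨3,0,2⟩
  e2=⟨0,0,1⟩ f=>⟨3,1,2⟩ g=>⟨4,4⟩ h=>⟨4,2,2⟩
⟦path⟧: [2 3 4; 1 0 2; 1 2 2]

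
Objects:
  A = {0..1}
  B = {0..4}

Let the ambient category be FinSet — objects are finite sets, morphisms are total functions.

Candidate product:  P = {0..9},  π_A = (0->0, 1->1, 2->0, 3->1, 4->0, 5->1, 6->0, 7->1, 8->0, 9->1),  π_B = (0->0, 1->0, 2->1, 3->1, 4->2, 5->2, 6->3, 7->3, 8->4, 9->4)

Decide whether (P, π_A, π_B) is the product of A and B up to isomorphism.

Answer: VALID PRODUCT

Work:
|A|·|B| = 2·5 = 10;  |P| = 10
Check the pairing map k ↦ (π_A(k), π_B(k)):
  0 -> (0,0)
  1 -> (1,0)
  2 -> (0,1)
  3 -> (1,1)
  4 -> (0,2)
  5 -> (1,2)
  6 -> (0,3)
  7 -> (1,3)
  8 -> (0,4)
  9 -> (1,4)
distinct pairs in image: 10 / 10 needed
  → bijection onto A×B; projections well-typed.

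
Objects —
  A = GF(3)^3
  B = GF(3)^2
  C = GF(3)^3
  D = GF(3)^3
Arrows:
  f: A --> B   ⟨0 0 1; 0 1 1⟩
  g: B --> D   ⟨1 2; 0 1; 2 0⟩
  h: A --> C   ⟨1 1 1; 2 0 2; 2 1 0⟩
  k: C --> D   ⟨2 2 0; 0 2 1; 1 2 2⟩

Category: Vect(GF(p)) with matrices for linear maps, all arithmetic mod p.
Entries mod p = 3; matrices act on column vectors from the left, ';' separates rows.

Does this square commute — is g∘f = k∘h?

Answer: COMMUTES

Trace:
Along f;g (path 1):
  e0=(1,0,0) f-->(0,0) g-->(0,0,0)
  e1=(0,1,0) f-->(0,1) g-->(2,1,0)
  e2=(0,0,1) f-->(1,1) g-->(0,1,2)
  ⟦path⟧₁ = ⟨0 2 0; 0 1 1; 0 0 2⟩
Along h;k (path 2):
  e0=(1,0,0) h-->(1,2,2) k-->(0,0,0)
  e1=(0,1,0) h-->(1,0,1) k-->(2,1,0)
  e2=(0,0,1) h-->(1,2,0) k-->(0,1,2)
  ⟦path⟧₂ = ⟨0 2 0; 0 1 1; 0 0 2⟩
Equal? YES — commutes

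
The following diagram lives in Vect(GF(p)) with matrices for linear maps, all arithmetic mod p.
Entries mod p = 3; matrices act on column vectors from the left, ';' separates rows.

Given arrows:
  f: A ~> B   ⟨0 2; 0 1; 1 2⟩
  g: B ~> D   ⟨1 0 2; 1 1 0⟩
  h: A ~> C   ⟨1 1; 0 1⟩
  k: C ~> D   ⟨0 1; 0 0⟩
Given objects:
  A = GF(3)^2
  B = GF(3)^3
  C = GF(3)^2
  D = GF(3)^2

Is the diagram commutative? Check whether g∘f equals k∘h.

Answer: DOES NOT COMMUTE

Trace:
1) trace f;g:
  e0=(1,0) f~>(0,0,1) g~>(2,0)
  e1=(0,1) f~>(2,1,2) g~>(0,0)
  ⟦path⟧₁ = ⟨2 0; 0 0⟩
2) trace h;k:
  e0=(1,0) h~>(1,0) k~>(0,0)
  e1=(0,1) h~>(1,1) k~>(1,0)
  ⟦path⟧₂ = ⟨0 1; 0 0⟩
Equal? NO — does not commute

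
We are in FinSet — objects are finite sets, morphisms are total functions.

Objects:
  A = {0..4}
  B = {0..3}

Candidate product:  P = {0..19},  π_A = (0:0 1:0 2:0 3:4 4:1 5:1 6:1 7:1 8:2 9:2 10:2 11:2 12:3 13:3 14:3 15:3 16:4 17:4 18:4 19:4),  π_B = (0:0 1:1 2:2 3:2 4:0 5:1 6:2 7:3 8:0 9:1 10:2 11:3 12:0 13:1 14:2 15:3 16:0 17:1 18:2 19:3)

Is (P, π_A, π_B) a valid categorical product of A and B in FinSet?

Answer: NOT A VALID PRODUCT — duplicate pair at indices 18,3

Work:
|A|·|B| = 5·4 = 20;  |P| = 20
Check the pairing map k ↦ (π_A(k), π_B(k)):
  0 : (0,0)
  1 : (0,1)
  2 : (0,2)
  3 : (4,2)
  4 : (1,0)
  5 : (1,1)
  6 : (1,2)
  7 : (1,3)
  8 : (2,0)
  9 : (2,1)
  10 : (2,2)
  11 : (2,3)
  12 : (3,0)
  13 : (3,1)
  14 : (3,2)
  15 : (3,3)
  16 : (4,0)
  17 : (4,1)
  18 : (4,2)  ✗ repeats pair of k=3
  19 : (4,3)
distinct pairs in image: 19 / 20 needed
  → (4,2) hit at k=3 and k=18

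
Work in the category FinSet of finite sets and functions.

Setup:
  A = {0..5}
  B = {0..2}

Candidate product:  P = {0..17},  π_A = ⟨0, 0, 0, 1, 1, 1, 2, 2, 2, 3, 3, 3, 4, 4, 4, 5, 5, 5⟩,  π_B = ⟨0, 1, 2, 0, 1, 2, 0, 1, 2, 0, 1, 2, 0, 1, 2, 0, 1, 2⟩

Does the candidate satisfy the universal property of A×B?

Answer: VALID PRODUCT

Work:
|A|·|B| = 6·3 = 18;  |P| = 18
Check the pairing map k ↦ (π_A(k), π_B(k)):
  0 : (0,0)
  1 : (0,1)
  2 : (0,2)
  3 : (1,0)
  4 : (1,1)
  5 : (1,2)
  6 : (2,0)
  7 : (2,1)
  8 : (2,2)
  9 : (3,0)
  10 : (3,1)
  11 : (3,2)
  12 : (4,0)
  13 : (4,1)
  14 : (4,2)
  15 : (5,0)
  16 : (5,1)
  17 : (5,2)
distinct pairs in image: 18 / 18 needed
  → bijection onto A×B; projections well-typed.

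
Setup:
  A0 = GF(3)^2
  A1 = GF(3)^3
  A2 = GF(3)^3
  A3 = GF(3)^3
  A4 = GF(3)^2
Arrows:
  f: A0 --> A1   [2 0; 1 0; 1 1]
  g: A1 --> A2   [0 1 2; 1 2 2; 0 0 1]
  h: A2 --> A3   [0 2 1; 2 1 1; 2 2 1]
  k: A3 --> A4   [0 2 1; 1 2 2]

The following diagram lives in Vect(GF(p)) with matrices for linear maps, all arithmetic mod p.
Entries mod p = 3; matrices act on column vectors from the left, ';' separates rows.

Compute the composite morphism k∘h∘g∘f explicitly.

Answer: [0 2; 2 1]

Derivation:
  e0=⟨1,0⟩ f-->⟨2,1,1⟩ g-->⟨0,0,1⟩ h-->⟨1,1,1⟩ k-->⟨0,2⟩
  e1=⟨0,1⟩ f-->⟨0,0,1⟩ g-->⟨2,2,1⟩ h-->⟨2,1,0⟩ k-->⟨2,1⟩
⟦path⟧: [0 2; 2 1]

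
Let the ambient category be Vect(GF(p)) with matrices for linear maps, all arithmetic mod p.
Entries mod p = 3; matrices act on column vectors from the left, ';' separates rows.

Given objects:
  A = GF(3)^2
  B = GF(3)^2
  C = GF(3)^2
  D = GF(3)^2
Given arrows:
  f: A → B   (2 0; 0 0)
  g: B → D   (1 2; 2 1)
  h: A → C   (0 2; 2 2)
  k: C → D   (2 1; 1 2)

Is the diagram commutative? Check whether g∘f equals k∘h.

Along f;g (path 1):
  e0=[1,0] f→[2,0] g→[2,1]
  e1=[0,1] f→[0,0] g→[0,0]
  result₁ = (2 0; 1 0)
Along h;k (path 2):
  e0=[1,0] h→[0,2] k→[2,1]
  e1=[0,1] h→[2,2] k→[0,0]
  result₂ = (2 0; 1 0)
Equal? same morphism ✓

Answer: COMMUTES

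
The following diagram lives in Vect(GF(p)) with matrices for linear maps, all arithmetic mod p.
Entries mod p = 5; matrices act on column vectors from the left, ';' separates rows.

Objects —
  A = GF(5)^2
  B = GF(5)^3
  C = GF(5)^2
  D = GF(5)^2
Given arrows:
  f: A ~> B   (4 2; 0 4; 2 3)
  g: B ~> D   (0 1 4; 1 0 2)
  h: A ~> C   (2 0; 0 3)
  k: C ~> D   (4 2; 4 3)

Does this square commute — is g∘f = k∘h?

Answer: DOES NOT COMMUTE

Trace:
1) trace f;g:
  e0=(1,0) f~>(4,0,2) g~>(3,3)
  e1=(0,1) f~>(2,4,3) g~>(1,3)
  result₁ = (3 1; 3 3)
2) trace h;k:
  e0=(1,0) h~>(2,0) k~>(3,3)
  e1=(0,1) h~>(0,3) k~>(1,4)
  result₂ = (3 1; 3 4)
Equal? distinct morphisms ✗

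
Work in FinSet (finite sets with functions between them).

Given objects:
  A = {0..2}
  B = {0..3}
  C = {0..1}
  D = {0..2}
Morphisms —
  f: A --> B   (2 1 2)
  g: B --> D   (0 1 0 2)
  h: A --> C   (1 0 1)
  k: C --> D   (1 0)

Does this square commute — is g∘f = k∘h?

Answer: COMMUTES

Work:
Path 1 = f;g:
  0 f-->2 g-->0
  1 f-->1 g-->1
  2 f-->2 g-->0
  ⟦path⟧₁ = (0 1 0)
Path 2 = h;k:
  0 h-->1 k-->0
  1 h-->0 k-->1
  2 h-->1 k-->0
  ⟦path⟧₂ = (0 1 0)
Equal? same morphism ✓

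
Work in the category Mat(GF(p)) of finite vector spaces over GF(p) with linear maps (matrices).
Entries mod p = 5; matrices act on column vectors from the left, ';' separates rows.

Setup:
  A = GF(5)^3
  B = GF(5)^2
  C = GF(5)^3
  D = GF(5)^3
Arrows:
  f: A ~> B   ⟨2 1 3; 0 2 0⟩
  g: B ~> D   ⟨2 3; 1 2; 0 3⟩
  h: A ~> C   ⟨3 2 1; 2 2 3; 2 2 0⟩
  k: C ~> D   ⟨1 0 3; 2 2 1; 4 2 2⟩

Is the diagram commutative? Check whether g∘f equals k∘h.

Answer: COMMUTES

Trace:
Along f;g (path 1):
  e0=[1,0,0] f~>[2,0] g~>[4,2,0]
  e1=[0,1,0] f~>[1,2] g~>[3,0,1]
  e2=[0,0,1] f~>[3,0] g~>[1,3,0]
  result₁ = ⟨4 3 1; 2 0 3; 0 1 0⟩
Along h;k (path 2):
  e0=[1,0,0] h~>[3,2,2] k~>[4,2,0]
  e1=[0,1,0] h~>[2,2,2] k~>[3,0,1]
  e2=[0,0,1] h~>[1,3,0] k~>[1,3,0]
  result₂ = ⟨4 3 1; 2 0 3; 0 1 0⟩
Equal? YES — commutes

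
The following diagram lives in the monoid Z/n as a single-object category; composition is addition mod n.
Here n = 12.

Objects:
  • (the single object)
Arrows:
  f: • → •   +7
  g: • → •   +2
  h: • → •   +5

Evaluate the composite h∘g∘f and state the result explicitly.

Answer: +2

Derivation:
  0 +7≡7 +2≡9 +5≡2  (mod 12)
composite: +2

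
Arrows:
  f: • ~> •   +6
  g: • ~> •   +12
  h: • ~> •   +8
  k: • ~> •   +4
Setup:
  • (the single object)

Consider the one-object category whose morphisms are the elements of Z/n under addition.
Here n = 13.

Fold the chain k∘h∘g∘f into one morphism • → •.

  0 +6≡6 +12≡5 +8≡0 +4≡4  (mod 13)
⟦path⟧: +4

Answer: +4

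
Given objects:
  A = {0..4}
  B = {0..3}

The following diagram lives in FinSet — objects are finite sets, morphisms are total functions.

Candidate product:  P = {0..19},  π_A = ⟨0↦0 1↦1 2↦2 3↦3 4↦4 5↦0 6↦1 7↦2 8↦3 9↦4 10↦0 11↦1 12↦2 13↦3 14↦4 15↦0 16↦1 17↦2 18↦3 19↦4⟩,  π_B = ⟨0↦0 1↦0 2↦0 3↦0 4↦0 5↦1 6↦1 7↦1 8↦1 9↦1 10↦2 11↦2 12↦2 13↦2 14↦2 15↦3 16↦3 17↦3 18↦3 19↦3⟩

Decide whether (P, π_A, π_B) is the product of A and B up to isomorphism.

|A|·|B| = 5·4 = 20;  |P| = 20
Check the pairing map k ↦ (π_A(k), π_B(k)):
  0 ↦ (0,0)
  1 ↦ (1,0)
  2 ↦ (2,0)
  3 ↦ (3,0)
  4 ↦ (4,0)
  5 ↦ (0,1)
  6 ↦ (1,1)
  7 ↦ (2,1)
  8 ↦ (3,1)
  9 ↦ (4,1)
  10 ↦ (0,2)
  11 ↦ (1,2)
  12 ↦ (2,2)
  13 ↦ (3,2)
  14 ↦ (4,2)
  15 ↦ (0,3)
  16 ↦ (1,3)
  17 ↦ (2,3)
  18 ↦ (3,3)
  19 ↦ (4,3)
distinct pairs in image: 20 / 20 needed
  → bijection onto A×B; projections well-typed.

Answer: VALID PRODUCT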